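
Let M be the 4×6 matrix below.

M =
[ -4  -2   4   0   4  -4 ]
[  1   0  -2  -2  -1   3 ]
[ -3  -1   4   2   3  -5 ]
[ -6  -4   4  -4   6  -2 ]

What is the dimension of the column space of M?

2

Row reduce to echelon form.
R2 ← R2 + (1/4)·R1: [0, -1/2, -1, -2, 0, 2]
R3 ← R3 − (3/4)·R1: [0, 1/2, 1, 2, 0, -2]
R4 ← R4 − (3/2)·R1: [0, -1, -2, -4, 0, 4]
R3 ← R3 + R2: [0, 0, 0, 0, 0, 0]
R4 ← R4 − (2)·R2: [0, 0, 0, 0, 0, 0]
Echelon form has 2 nonzero rows, so rank(M) = 2.
The column space has dimension equal to the rank: 2.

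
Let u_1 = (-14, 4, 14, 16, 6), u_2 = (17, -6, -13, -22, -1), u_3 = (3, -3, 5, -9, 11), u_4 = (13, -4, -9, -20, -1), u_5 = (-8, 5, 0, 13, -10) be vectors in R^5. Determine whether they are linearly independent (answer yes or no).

Form the matrix with these vectors as rows and row reduce.
R2 ← R2 + (17/14)·R1: [0, -8/7, 4, -18/7, 44/7]
R3 ← R3 + (3/14)·R1: [0, -15/7, 8, -39/7, 86/7]
R4 ← R4 + (13/14)·R1: [0, -2/7, 4, -36/7, 32/7]
R5 ← R5 − (4/7)·R1: [0, 19/7, -8, 27/7, -94/7]
R3 ← R3 − (15/8)·R2: [0, 0, 1/2, -3/4, 1/2]
R4 ← R4 − (1/4)·R2: [0, 0, 3, -9/2, 3]
R5 ← R5 + (19/8)·R2: [0, 0, 3/2, -9/4, 3/2]
R4 ← R4 − (6)·R3: [0, 0, 0, 0, 0]
R5 ← R5 − (3)·R3: [0, 0, 0, 0, 0]
3 nonzero rows, so the 5 vectors span a space of dimension 3.
Since 3 < 5, the vectors are linearly dependent.

no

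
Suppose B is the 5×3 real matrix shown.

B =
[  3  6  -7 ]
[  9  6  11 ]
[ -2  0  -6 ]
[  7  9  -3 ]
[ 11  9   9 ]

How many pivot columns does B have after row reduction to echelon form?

Row reduce to echelon form.
R2 ← R2 − (3)·R1: [0, -12, 32]
R3 ← R3 + (2/3)·R1: [0, 4, -32/3]
R4 ← R4 − (7/3)·R1: [0, -5, 40/3]
R5 ← R5 − (11/3)·R1: [0, -13, 104/3]
R3 ← R3 + (1/3)·R2: [0, 0, 0]
R4 ← R4 − (5/12)·R2: [0, 0, 0]
R5 ← R5 − (13/12)·R2: [0, 0, 0]
Echelon form has 2 nonzero rows, so rank(B) = 2.
Each nonzero row contributes one pivot column: 2 pivot columns.

2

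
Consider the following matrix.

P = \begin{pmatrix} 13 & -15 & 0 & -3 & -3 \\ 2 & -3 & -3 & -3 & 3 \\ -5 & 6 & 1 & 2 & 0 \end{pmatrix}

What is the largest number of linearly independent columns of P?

Row reduce to echelon form.
R2 ← R2 − (2/13)·R1: [0, -9/13, -3, -33/13, 45/13]
R3 ← R3 + (5/13)·R1: [0, 3/13, 1, 11/13, -15/13]
R3 ← R3 + (1/3)·R2: [0, 0, 0, 0, 0]
Echelon form has 2 nonzero rows, so rank(P) = 2.
The rank gives the maximum number of linearly independent columns: 2.

2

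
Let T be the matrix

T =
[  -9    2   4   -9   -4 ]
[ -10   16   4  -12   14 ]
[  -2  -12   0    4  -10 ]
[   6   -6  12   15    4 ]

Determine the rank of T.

4

Row reduce to echelon form.
R2 ← R2 − (10/9)·R1: [0, 124/9, -4/9, -2, 166/9]
R3 ← R3 − (2/9)·R1: [0, -112/9, -8/9, 6, -82/9]
R4 ← R4 + (2/3)·R1: [0, -14/3, 44/3, 9, 4/3]
R3 ← R3 + (28/31)·R2: [0, 0, -40/31, 130/31, 234/31]
R4 ← R4 + (21/62)·R2: [0, 0, 450/31, 258/31, 235/31]
R4 ← R4 + (45/4)·R3: [0, 0, 0, 111/2, 185/2]
Echelon form has 4 nonzero rows, so rank(T) = 4.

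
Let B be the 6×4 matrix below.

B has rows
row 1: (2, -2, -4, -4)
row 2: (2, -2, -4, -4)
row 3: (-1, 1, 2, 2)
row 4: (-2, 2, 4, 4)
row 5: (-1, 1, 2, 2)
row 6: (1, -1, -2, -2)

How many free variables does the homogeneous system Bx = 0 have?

3

Row reduce to echelon form.
R2 ← R2 − R1: [0, 0, 0, 0]
R3 ← R3 + (1/2)·R1: [0, 0, 0, 0]
R4 ← R4 + R1: [0, 0, 0, 0]
R5 ← R5 + (1/2)·R1: [0, 0, 0, 0]
R6 ← R6 − (1/2)·R1: [0, 0, 0, 0]
1 nonzero row, so rank(B) = 1.
B has 4 columns; by rank–nullity, nullity = 4 − 1 = 3.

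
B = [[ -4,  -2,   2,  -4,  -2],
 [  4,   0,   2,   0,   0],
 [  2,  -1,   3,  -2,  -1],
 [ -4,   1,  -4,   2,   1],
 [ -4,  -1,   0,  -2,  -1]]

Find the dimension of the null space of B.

Row reduce to echelon form.
R2 ← R2 + R1: [0, -2, 4, -4, -2]
R3 ← R3 + (1/2)·R1: [0, -2, 4, -4, -2]
R4 ← R4 − R1: [0, 3, -6, 6, 3]
R5 ← R5 − R1: [0, 1, -2, 2, 1]
R3 ← R3 − R2: [0, 0, 0, 0, 0]
R4 ← R4 + (3/2)·R2: [0, 0, 0, 0, 0]
R5 ← R5 + (1/2)·R2: [0, 0, 0, 0, 0]
2 nonzero rows, so rank(B) = 2.
B has 5 columns; by rank–nullity, nullity = 5 − 2 = 3.

3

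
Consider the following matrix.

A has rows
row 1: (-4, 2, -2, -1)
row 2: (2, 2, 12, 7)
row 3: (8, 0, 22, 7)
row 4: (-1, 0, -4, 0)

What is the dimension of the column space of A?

Row reduce to echelon form.
R2 ← R2 + (1/2)·R1: [0, 3, 11, 13/2]
R3 ← R3 + (2)·R1: [0, 4, 18, 5]
R4 ← R4 − (1/4)·R1: [0, -1/2, -7/2, 1/4]
R3 ← R3 − (4/3)·R2: [0, 0, 10/3, -11/3]
R4 ← R4 + (1/6)·R2: [0, 0, -5/3, 4/3]
R4 ← R4 + (1/2)·R3: [0, 0, 0, -1/2]
Echelon form has 4 nonzero rows, so rank(A) = 4.
The column space has dimension equal to the rank: 4.

4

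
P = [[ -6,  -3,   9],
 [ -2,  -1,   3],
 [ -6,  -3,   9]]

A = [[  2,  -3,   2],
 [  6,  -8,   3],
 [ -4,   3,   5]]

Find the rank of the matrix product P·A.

1

First compute PA:
[[-66,  69,  24],
 [-22,  23,   8],
 [-66,  69,  24]]
Now row reduce the product.
R2 ← R2 − (1/3)·R1: [0, 0, 0]
R3 ← R3 − R1: [0, 0, 0]
1 nonzero row, so rank(PA) = 1.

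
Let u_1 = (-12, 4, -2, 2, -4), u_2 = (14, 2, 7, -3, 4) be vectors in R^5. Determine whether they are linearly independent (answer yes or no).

Form the matrix with these vectors as rows and row reduce.
R2 ← R2 + (7/6)·R1: [0, 20/3, 14/3, -2/3, -2/3]
2 nonzero rows, so the 2 vectors span a space of dimension 2.
Since 2 = 2, the vectors are linearly independent.

yes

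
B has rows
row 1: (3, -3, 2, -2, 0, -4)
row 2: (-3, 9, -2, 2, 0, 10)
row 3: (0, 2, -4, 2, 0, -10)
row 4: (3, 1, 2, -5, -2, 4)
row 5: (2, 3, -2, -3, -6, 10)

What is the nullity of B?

1

Row reduce to echelon form.
R2 ← R2 + R1: [0, 6, 0, 0, 0, 6]
R4 ← R4 − R1: [0, 4, 0, -3, -2, 8]
R5 ← R5 − (2/3)·R1: [0, 5, -10/3, -5/3, -6, 38/3]
R3 ← R3 − (1/3)·R2: [0, 0, -4, 2, 0, -12]
R4 ← R4 − (2/3)·R2: [0, 0, 0, -3, -2, 4]
R5 ← R5 − (5/6)·R2: [0, 0, -10/3, -5/3, -6, 23/3]
R5 ← R5 − (5/6)·R3: [0, 0, 0, -10/3, -6, 53/3]
R5 ← R5 − (10/9)·R4: [0, 0, 0, 0, -34/9, 119/9]
5 nonzero rows, so rank(B) = 5.
B has 6 columns; by rank–nullity, nullity = 6 − 5 = 1.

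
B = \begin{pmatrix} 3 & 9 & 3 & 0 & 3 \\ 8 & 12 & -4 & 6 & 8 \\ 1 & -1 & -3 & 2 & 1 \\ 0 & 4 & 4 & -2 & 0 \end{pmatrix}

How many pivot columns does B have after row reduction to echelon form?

Row reduce to echelon form.
R2 ← R2 − (8/3)·R1: [0, -12, -12, 6, 0]
R3 ← R3 − (1/3)·R1: [0, -4, -4, 2, 0]
R3 ← R3 − (1/3)·R2: [0, 0, 0, 0, 0]
R4 ← R4 + (1/3)·R2: [0, 0, 0, 0, 0]
Echelon form has 2 nonzero rows, so rank(B) = 2.
Each nonzero row contributes one pivot column: 2 pivot columns.

2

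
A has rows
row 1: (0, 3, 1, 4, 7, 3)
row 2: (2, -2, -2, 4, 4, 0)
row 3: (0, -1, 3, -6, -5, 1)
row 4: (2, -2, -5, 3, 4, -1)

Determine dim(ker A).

Row reduce to echelon form.
Swap R1 ↔ R2
R4 ← R4 − R1: [0, 0, -3, -1, 0, -1]
R3 ← R3 + (1/3)·R2: [0, 0, 10/3, -14/3, -8/3, 2]
R4 ← R4 + (9/10)·R3: [0, 0, 0, -26/5, -12/5, 4/5]
4 nonzero rows, so rank(A) = 4.
A has 6 columns; by rank–nullity, nullity = 6 − 4 = 2.

2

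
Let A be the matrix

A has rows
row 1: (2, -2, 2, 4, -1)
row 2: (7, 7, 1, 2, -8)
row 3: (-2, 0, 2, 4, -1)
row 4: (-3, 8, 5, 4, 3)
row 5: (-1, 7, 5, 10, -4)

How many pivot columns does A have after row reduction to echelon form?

Row reduce to echelon form.
R2 ← R2 − (7/2)·R1: [0, 14, -6, -12, -9/2]
R3 ← R3 + R1: [0, -2, 4, 8, -2]
R4 ← R4 + (3/2)·R1: [0, 5, 8, 10, 3/2]
R5 ← R5 + (1/2)·R1: [0, 6, 6, 12, -9/2]
R3 ← R3 + (1/7)·R2: [0, 0, 22/7, 44/7, -37/14]
R4 ← R4 − (5/14)·R2: [0, 0, 71/7, 100/7, 87/28]
R5 ← R5 − (3/7)·R2: [0, 0, 60/7, 120/7, -18/7]
R4 ← R4 − (71/22)·R3: [0, 0, 0, -6, 128/11]
R5 ← R5 − (30/11)·R3: [0, 0, 0, 0, 51/11]
Echelon form has 5 nonzero rows, so rank(A) = 5.
Each nonzero row contributes one pivot column: 5 pivot columns.

5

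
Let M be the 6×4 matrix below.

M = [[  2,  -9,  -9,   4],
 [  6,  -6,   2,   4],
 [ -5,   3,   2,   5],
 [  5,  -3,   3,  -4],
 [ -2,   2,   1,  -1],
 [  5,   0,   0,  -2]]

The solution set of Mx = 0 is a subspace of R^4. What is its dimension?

Row reduce to echelon form.
R2 ← R2 − (3)·R1: [0, 21, 29, -8]
R3 ← R3 + (5/2)·R1: [0, -39/2, -41/2, 15]
R4 ← R4 − (5/2)·R1: [0, 39/2, 51/2, -14]
R5 ← R5 + R1: [0, -7, -8, 3]
R6 ← R6 − (5/2)·R1: [0, 45/2, 45/2, -12]
R3 ← R3 + (13/14)·R2: [0, 0, 45/7, 53/7]
R4 ← R4 − (13/14)·R2: [0, 0, -10/7, -46/7]
R5 ← R5 + (1/3)·R2: [0, 0, 5/3, 1/3]
R6 ← R6 − (15/14)·R2: [0, 0, -60/7, -24/7]
R4 ← R4 + (2/9)·R3: [0, 0, 0, -44/9]
R5 ← R5 − (7/27)·R3: [0, 0, 0, -44/27]
R6 ← R6 + (4/3)·R3: [0, 0, 0, 20/3]
R5 ← R5 − (1/3)·R4: [0, 0, 0, 0]
R6 ← R6 + (15/11)·R4: [0, 0, 0, 0]
4 nonzero rows, so rank(M) = 4.
M has 4 columns; by rank–nullity, nullity = 4 − 4 = 0.

0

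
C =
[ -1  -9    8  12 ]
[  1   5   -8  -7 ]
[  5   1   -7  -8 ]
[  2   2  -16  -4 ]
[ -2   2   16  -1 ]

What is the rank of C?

3

Row reduce to echelon form.
R2 ← R2 + R1: [0, -4, 0, 5]
R3 ← R3 + (5)·R1: [0, -44, 33, 52]
R4 ← R4 + (2)·R1: [0, -16, 0, 20]
R5 ← R5 − (2)·R1: [0, 20, 0, -25]
R3 ← R3 − (11)·R2: [0, 0, 33, -3]
R4 ← R4 − (4)·R2: [0, 0, 0, 0]
R5 ← R5 + (5)·R2: [0, 0, 0, 0]
Echelon form has 3 nonzero rows, so rank(C) = 3.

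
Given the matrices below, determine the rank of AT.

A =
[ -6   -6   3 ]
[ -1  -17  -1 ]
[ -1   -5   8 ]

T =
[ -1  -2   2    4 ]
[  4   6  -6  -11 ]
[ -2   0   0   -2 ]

2

First compute AT:
[[-24, -24,  24,  36],
 [-65, -100, 100, 185],
 [-35, -28,  28,  35]]
Now row reduce the product.
R2 ← R2 − (65/24)·R1: [0, -35, 35, 175/2]
R3 ← R3 − (35/24)·R1: [0, 7, -7, -35/2]
R3 ← R3 + (1/5)·R2: [0, 0, 0, 0]
2 nonzero rows, so rank(AT) = 2.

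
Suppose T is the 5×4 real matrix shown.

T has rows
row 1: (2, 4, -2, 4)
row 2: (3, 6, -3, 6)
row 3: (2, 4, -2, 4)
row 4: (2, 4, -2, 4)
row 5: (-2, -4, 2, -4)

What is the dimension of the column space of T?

Row reduce to echelon form.
R2 ← R2 − (3/2)·R1: [0, 0, 0, 0]
R3 ← R3 − R1: [0, 0, 0, 0]
R4 ← R4 − R1: [0, 0, 0, 0]
R5 ← R5 + R1: [0, 0, 0, 0]
Echelon form has 1 nonzero row, so rank(T) = 1.
The column space has dimension equal to the rank: 1.

1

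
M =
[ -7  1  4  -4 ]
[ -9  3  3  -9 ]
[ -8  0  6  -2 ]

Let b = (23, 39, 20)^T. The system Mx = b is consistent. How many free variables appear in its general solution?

2

Row reduce the augmented matrix [M | b].
R2 ← R2 − (9/7)·R1: [0, 12/7, -15/7, -27/7, 66/7]
R3 ← R3 − (8/7)·R1: [0, -8/7, 10/7, 18/7, -44/7]
R3 ← R3 + (2/3)·R2: [0, 0, 0, 0, 0]
The echelon form has 2 nonzero rows, and every pivot lies in the first 4 columns, so rank(M) = rank([M|b]) = 2.
The system is consistent.
Free variables = (unknowns) − (rank) = 4 − 2 = 2.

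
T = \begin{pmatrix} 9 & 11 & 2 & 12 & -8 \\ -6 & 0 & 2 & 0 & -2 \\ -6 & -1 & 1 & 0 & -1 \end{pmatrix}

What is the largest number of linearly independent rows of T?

3

Row reduce to echelon form.
R2 ← R2 + (2/3)·R1: [0, 22/3, 10/3, 8, -22/3]
R3 ← R3 + (2/3)·R1: [0, 19/3, 7/3, 8, -19/3]
R3 ← R3 − (19/22)·R2: [0, 0, -6/11, 12/11, 0]
Echelon form has 3 nonzero rows, so rank(T) = 3.
The rank gives the maximum number of linearly independent rows: 3.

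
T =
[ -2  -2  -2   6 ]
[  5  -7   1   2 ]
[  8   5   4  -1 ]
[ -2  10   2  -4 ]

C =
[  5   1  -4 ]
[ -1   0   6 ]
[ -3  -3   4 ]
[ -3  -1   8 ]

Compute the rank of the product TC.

3

First compute TC:
[[-20,  -2,  36],
 [ 23,   0, -42],
 [ 26,  -3,   6],
 [-14,  -4,  44]]
Now row reduce the product.
R2 ← R2 + (23/20)·R1: [0, -23/10, -3/5]
R3 ← R3 + (13/10)·R1: [0, -28/5, 264/5]
R4 ← R4 − (7/10)·R1: [0, -13/5, 94/5]
R3 ← R3 − (56/23)·R2: [0, 0, 1248/23]
R4 ← R4 − (26/23)·R2: [0, 0, 448/23]
R4 ← R4 − (14/39)·R3: [0, 0, 0]
3 nonzero rows, so rank(TC) = 3.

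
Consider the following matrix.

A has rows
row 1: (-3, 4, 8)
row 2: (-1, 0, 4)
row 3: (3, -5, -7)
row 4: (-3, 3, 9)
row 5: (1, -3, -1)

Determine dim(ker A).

Row reduce to echelon form.
R2 ← R2 − (1/3)·R1: [0, -4/3, 4/3]
R3 ← R3 + R1: [0, -1, 1]
R4 ← R4 − R1: [0, -1, 1]
R5 ← R5 + (1/3)·R1: [0, -5/3, 5/3]
R3 ← R3 − (3/4)·R2: [0, 0, 0]
R4 ← R4 − (3/4)·R2: [0, 0, 0]
R5 ← R5 − (5/4)·R2: [0, 0, 0]
2 nonzero rows, so rank(A) = 2.
A has 3 columns; by rank–nullity, nullity = 3 − 2 = 1.

1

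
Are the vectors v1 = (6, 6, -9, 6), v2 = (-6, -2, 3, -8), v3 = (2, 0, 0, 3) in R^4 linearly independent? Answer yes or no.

Form the matrix with these vectors as rows and row reduce.
R2 ← R2 + R1: [0, 4, -6, -2]
R3 ← R3 − (1/3)·R1: [0, -2, 3, 1]
R3 ← R3 + (1/2)·R2: [0, 0, 0, 0]
2 nonzero rows, so the 3 vectors span a space of dimension 2.
Since 2 < 3, the vectors are linearly dependent.

no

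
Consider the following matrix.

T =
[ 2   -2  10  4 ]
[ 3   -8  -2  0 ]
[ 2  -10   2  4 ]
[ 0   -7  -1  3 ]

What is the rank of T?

Row reduce to echelon form.
R2 ← R2 − (3/2)·R1: [0, -5, -17, -6]
R3 ← R3 − R1: [0, -8, -8, 0]
R3 ← R3 − (8/5)·R2: [0, 0, 96/5, 48/5]
R4 ← R4 − (7/5)·R2: [0, 0, 114/5, 57/5]
R4 ← R4 − (19/16)·R3: [0, 0, 0, 0]
Echelon form has 3 nonzero rows, so rank(T) = 3.

3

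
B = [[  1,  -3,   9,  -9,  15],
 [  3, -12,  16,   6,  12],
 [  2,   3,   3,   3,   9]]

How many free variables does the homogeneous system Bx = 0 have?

2

Row reduce to echelon form.
R2 ← R2 − (3)·R1: [0, -3, -11, 33, -33]
R3 ← R3 − (2)·R1: [0, 9, -15, 21, -21]
R3 ← R3 + (3)·R2: [0, 0, -48, 120, -120]
3 nonzero rows, so rank(B) = 3.
B has 5 columns; by rank–nullity, nullity = 5 − 3 = 2.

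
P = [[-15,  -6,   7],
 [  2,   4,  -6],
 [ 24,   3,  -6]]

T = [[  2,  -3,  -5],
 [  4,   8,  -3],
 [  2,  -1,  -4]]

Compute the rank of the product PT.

2

First compute PT:
[[-40, -10,  65],
 [  8,  32,   2],
 [ 48, -42, -105]]
Now row reduce the product.
R2 ← R2 + (1/5)·R1: [0, 30, 15]
R3 ← R3 + (6/5)·R1: [0, -54, -27]
R3 ← R3 + (9/5)·R2: [0, 0, 0]
2 nonzero rows, so rank(PT) = 2.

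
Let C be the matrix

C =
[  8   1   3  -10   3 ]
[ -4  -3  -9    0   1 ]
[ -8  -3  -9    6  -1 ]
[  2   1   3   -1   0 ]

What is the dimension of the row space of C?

2

Row reduce to echelon form.
R2 ← R2 + (1/2)·R1: [0, -5/2, -15/2, -5, 5/2]
R3 ← R3 + R1: [0, -2, -6, -4, 2]
R4 ← R4 − (1/4)·R1: [0, 3/4, 9/4, 3/2, -3/4]
R3 ← R3 − (4/5)·R2: [0, 0, 0, 0, 0]
R4 ← R4 + (3/10)·R2: [0, 0, 0, 0, 0]
Echelon form has 2 nonzero rows, so rank(C) = 2.
The row space has dimension equal to the rank: 2.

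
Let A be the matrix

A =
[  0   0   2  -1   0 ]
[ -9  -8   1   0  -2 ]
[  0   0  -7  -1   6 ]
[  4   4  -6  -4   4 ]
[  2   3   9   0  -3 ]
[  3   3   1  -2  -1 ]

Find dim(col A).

Row reduce to echelon form.
Swap R1 ↔ R2
R4 ← R4 + (4/9)·R1: [0, 4/9, -50/9, -4, 28/9]
R5 ← R5 + (2/9)·R1: [0, 11/9, 83/9, 0, -31/9]
R6 ← R6 + (1/3)·R1: [0, 1/3, 4/3, -2, -5/3]
Swap R2 ↔ R4
R5 ← R5 − (11/4)·R2: [0, 0, 49/2, 11, -12]
R6 ← R6 − (3/4)·R2: [0, 0, 11/2, 1, -4]
R4 ← R4 + (2/7)·R3: [0, 0, 0, -9/7, 12/7]
R5 ← R5 + (7/2)·R3: [0, 0, 0, 15/2, 9]
R6 ← R6 + (11/14)·R3: [0, 0, 0, 3/14, 5/7]
R5 ← R5 + (35/6)·R4: [0, 0, 0, 0, 19]
R6 ← R6 + (1/6)·R4: [0, 0, 0, 0, 1]
R6 ← R6 − (1/19)·R5: [0, 0, 0, 0, 0]
Echelon form has 5 nonzero rows, so rank(A) = 5.
The column space has dimension equal to the rank: 5.

5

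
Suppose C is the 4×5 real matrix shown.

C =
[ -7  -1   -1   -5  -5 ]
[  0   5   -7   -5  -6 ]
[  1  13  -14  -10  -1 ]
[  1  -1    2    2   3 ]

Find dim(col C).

Row reduce to echelon form.
R3 ← R3 + (1/7)·R1: [0, 90/7, -99/7, -75/7, -12/7]
R4 ← R4 + (1/7)·R1: [0, -8/7, 13/7, 9/7, 16/7]
R3 ← R3 − (18/7)·R2: [0, 0, 27/7, 15/7, 96/7]
R4 ← R4 + (8/35)·R2: [0, 0, 9/35, 1/7, 32/35]
R4 ← R4 − (1/15)·R3: [0, 0, 0, 0, 0]
Echelon form has 3 nonzero rows, so rank(C) = 3.
The column space has dimension equal to the rank: 3.

3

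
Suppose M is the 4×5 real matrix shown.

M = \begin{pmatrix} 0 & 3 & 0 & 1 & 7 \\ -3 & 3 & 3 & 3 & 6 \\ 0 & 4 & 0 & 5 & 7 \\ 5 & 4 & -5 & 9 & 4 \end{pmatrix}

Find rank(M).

3

Row reduce to echelon form.
Swap R1 ↔ R2
R4 ← R4 + (5/3)·R1: [0, 9, 0, 14, 14]
R3 ← R3 − (4/3)·R2: [0, 0, 0, 11/3, -7/3]
R4 ← R4 − (3)·R2: [0, 0, 0, 11, -7]
R4 ← R4 − (3)·R3: [0, 0, 0, 0, 0]
Echelon form has 3 nonzero rows, so rank(M) = 3.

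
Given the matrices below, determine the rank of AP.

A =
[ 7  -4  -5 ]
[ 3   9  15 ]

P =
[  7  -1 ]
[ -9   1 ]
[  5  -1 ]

2

First compute AP:
[[ 60,  -6],
 [ 15,  -9]]
Now row reduce the product.
R2 ← R2 − (1/4)·R1: [0, -15/2]
2 nonzero rows, so rank(AP) = 2.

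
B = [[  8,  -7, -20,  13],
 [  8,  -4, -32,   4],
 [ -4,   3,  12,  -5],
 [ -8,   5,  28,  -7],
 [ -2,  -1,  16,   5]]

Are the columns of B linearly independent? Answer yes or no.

Row reduce B to echelon form.
R2 ← R2 − R1: [0, 3, -12, -9]
R3 ← R3 + (1/2)·R1: [0, -1/2, 2, 3/2]
R4 ← R4 + R1: [0, -2, 8, 6]
R5 ← R5 + (1/4)·R1: [0, -11/4, 11, 33/4]
R3 ← R3 + (1/6)·R2: [0, 0, 0, 0]
R4 ← R4 + (2/3)·R2: [0, 0, 0, 0]
R5 ← R5 + (11/12)·R2: [0, 0, 0, 0]
2 pivots among 4 columns.
Only 2 < 4 pivot columns, so the columns are linearly dependent.

no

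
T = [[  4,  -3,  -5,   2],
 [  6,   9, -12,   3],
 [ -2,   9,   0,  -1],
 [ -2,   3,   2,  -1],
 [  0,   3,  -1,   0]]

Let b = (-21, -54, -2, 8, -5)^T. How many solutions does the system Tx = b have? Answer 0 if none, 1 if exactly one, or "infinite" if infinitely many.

infinite

Row reduce the augmented matrix [T | b].
R2 ← R2 − (3/2)·R1: [0, 27/2, -9/2, 0, -45/2]
R3 ← R3 + (1/2)·R1: [0, 15/2, -5/2, 0, -25/2]
R4 ← R4 + (1/2)·R1: [0, 3/2, -1/2, 0, -5/2]
R3 ← R3 − (5/9)·R2: [0, 0, 0, 0, 0]
R4 ← R4 − (1/9)·R2: [0, 0, 0, 0, 0]
R5 ← R5 − (2/9)·R2: [0, 0, 0, 0, 0]
The echelon form has 2 nonzero rows, and every pivot lies in the first 4 columns, so rank(T) = rank([T|b]) = 2.
The system is consistent.
rank = 2 < 4 unknowns, so there are infinitely many solutions.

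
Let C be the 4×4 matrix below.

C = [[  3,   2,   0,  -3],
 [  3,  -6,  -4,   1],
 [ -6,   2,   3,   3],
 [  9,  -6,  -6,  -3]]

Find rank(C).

2

Row reduce to echelon form.
R2 ← R2 − R1: [0, -8, -4, 4]
R3 ← R3 + (2)·R1: [0, 6, 3, -3]
R4 ← R4 − (3)·R1: [0, -12, -6, 6]
R3 ← R3 + (3/4)·R2: [0, 0, 0, 0]
R4 ← R4 − (3/2)·R2: [0, 0, 0, 0]
Echelon form has 2 nonzero rows, so rank(C) = 2.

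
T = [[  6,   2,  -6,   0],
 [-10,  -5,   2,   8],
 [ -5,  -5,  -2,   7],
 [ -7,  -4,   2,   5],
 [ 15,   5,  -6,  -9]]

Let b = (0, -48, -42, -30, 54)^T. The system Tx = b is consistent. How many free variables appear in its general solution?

Row reduce the augmented matrix [T | b].
R2 ← R2 + (5/3)·R1: [0, -5/3, -8, 8, -48]
R3 ← R3 + (5/6)·R1: [0, -10/3, -7, 7, -42]
R4 ← R4 + (7/6)·R1: [0, -5/3, -5, 5, -30]
R5 ← R5 − (5/2)·R1: [0, 0, 9, -9, 54]
R3 ← R3 − (2)·R2: [0, 0, 9, -9, 54]
R4 ← R4 − R2: [0, 0, 3, -3, 18]
R4 ← R4 − (1/3)·R3: [0, 0, 0, 0, 0]
R5 ← R5 − R3: [0, 0, 0, 0, 0]
The echelon form has 3 nonzero rows, and every pivot lies in the first 4 columns, so rank(T) = rank([T|b]) = 3.
The system is consistent.
Free variables = (unknowns) − (rank) = 4 − 3 = 1.

1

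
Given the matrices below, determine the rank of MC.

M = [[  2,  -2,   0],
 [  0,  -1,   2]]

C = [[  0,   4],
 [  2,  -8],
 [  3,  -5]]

First compute MC:
[[ -4,  24],
 [  4,  -2]]
Now row reduce the product.
R2 ← R2 + R1: [0, 22]
2 nonzero rows, so rank(MC) = 2.

2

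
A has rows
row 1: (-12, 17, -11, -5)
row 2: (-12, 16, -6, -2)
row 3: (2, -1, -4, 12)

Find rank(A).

Row reduce to echelon form.
R2 ← R2 − R1: [0, -1, 5, 3]
R3 ← R3 + (1/6)·R1: [0, 11/6, -35/6, 67/6]
R3 ← R3 + (11/6)·R2: [0, 0, 10/3, 50/3]
Echelon form has 3 nonzero rows, so rank(A) = 3.

3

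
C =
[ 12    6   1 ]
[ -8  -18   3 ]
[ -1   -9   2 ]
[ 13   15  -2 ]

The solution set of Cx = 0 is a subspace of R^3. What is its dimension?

0

Row reduce to echelon form.
R2 ← R2 + (2/3)·R1: [0, -14, 11/3]
R3 ← R3 + (1/12)·R1: [0, -17/2, 25/12]
R4 ← R4 − (13/12)·R1: [0, 17/2, -37/12]
R3 ← R3 − (17/28)·R2: [0, 0, -1/7]
R4 ← R4 + (17/28)·R2: [0, 0, -6/7]
R4 ← R4 − (6)·R3: [0, 0, 0]
3 nonzero rows, so rank(C) = 3.
C has 3 columns; by rank–nullity, nullity = 3 − 3 = 0.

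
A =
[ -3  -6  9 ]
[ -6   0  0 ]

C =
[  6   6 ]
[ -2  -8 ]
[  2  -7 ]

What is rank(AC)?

2

First compute AC:
[[ 12, -33],
 [-36, -36]]
Now row reduce the product.
R2 ← R2 + (3)·R1: [0, -135]
2 nonzero rows, so rank(AC) = 2.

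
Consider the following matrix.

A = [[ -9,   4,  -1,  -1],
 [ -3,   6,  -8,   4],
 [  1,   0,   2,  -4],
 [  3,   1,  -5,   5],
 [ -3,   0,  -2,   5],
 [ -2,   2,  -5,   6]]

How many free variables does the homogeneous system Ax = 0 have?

Row reduce to echelon form.
R2 ← R2 − (1/3)·R1: [0, 14/3, -23/3, 13/3]
R3 ← R3 + (1/9)·R1: [0, 4/9, 17/9, -37/9]
R4 ← R4 + (1/3)·R1: [0, 7/3, -16/3, 14/3]
R5 ← R5 − (1/3)·R1: [0, -4/3, -5/3, 16/3]
R6 ← R6 − (2/9)·R1: [0, 10/9, -43/9, 56/9]
R3 ← R3 − (2/21)·R2: [0, 0, 55/21, -95/21]
R4 ← R4 − (1/2)·R2: [0, 0, -3/2, 5/2]
R5 ← R5 + (2/7)·R2: [0, 0, -27/7, 46/7]
R6 ← R6 − (5/21)·R2: [0, 0, -62/21, 109/21]
R4 ← R4 + (63/110)·R3: [0, 0, 0, -1/11]
R5 ← R5 + (81/55)·R3: [0, 0, 0, -1/11]
R6 ← R6 + (62/55)·R3: [0, 0, 0, 1/11]
R5 ← R5 − R4: [0, 0, 0, 0]
R6 ← R6 + R4: [0, 0, 0, 0]
4 nonzero rows, so rank(A) = 4.
A has 4 columns; by rank–nullity, nullity = 4 − 4 = 0.

0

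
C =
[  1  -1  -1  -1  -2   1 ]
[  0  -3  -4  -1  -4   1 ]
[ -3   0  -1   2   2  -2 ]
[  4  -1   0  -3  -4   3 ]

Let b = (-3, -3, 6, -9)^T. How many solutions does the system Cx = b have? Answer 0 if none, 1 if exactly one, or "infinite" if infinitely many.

Row reduce the augmented matrix [C | b].
R3 ← R3 + (3)·R1: [0, -3, -4, -1, -4, 1, -3]
R4 ← R4 − (4)·R1: [0, 3, 4, 1, 4, -1, 3]
R3 ← R3 − R2: [0, 0, 0, 0, 0, 0, 0]
R4 ← R4 + R2: [0, 0, 0, 0, 0, 0, 0]
The echelon form has 2 nonzero rows, and every pivot lies in the first 6 columns, so rank(C) = rank([C|b]) = 2.
The system is consistent.
rank = 2 < 6 unknowns, so there are infinitely many solutions.

infinite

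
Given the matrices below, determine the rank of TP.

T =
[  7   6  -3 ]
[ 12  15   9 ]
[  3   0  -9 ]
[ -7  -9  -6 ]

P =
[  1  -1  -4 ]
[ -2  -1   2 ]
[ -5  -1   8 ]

2

First compute TP:
[[ 10, -10, -40],
 [-63, -36,  54],
 [ 48,   6, -84],
 [ 41,  22, -38]]
Now row reduce the product.
R2 ← R2 + (63/10)·R1: [0, -99, -198]
R3 ← R3 − (24/5)·R1: [0, 54, 108]
R4 ← R4 − (41/10)·R1: [0, 63, 126]
R3 ← R3 + (6/11)·R2: [0, 0, 0]
R4 ← R4 + (7/11)·R2: [0, 0, 0]
2 nonzero rows, so rank(TP) = 2.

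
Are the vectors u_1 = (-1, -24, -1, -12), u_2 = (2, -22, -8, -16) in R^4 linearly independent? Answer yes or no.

Form the matrix with these vectors as rows and row reduce.
R2 ← R2 + (2)·R1: [0, -70, -10, -40]
2 nonzero rows, so the 2 vectors span a space of dimension 2.
Since 2 = 2, the vectors are linearly independent.

yes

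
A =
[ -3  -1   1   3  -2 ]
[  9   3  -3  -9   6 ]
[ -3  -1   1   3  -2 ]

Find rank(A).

1

Row reduce to echelon form.
R2 ← R2 + (3)·R1: [0, 0, 0, 0, 0]
R3 ← R3 − R1: [0, 0, 0, 0, 0]
Echelon form has 1 nonzero row, so rank(A) = 1.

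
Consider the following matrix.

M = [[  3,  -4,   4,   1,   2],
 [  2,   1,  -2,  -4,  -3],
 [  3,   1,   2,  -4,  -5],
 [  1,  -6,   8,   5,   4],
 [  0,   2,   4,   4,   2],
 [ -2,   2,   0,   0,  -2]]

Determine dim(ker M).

1

Row reduce to echelon form.
R2 ← R2 − (2/3)·R1: [0, 11/3, -14/3, -14/3, -13/3]
R3 ← R3 − R1: [0, 5, -2, -5, -7]
R4 ← R4 − (1/3)·R1: [0, -14/3, 20/3, 14/3, 10/3]
R6 ← R6 + (2/3)·R1: [0, -2/3, 8/3, 2/3, -2/3]
R3 ← R3 − (15/11)·R2: [0, 0, 48/11, 15/11, -12/11]
R4 ← R4 + (14/11)·R2: [0, 0, 8/11, -14/11, -24/11]
R5 ← R5 − (6/11)·R2: [0, 0, 72/11, 72/11, 48/11]
R6 ← R6 + (2/11)·R2: [0, 0, 20/11, -2/11, -16/11]
R4 ← R4 − (1/6)·R3: [0, 0, 0, -3/2, -2]
R5 ← R5 − (3/2)·R3: [0, 0, 0, 9/2, 6]
R6 ← R6 − (5/12)·R3: [0, 0, 0, -3/4, -1]
R5 ← R5 + (3)·R4: [0, 0, 0, 0, 0]
R6 ← R6 − (1/2)·R4: [0, 0, 0, 0, 0]
4 nonzero rows, so rank(M) = 4.
M has 5 columns; by rank–nullity, nullity = 5 − 4 = 1.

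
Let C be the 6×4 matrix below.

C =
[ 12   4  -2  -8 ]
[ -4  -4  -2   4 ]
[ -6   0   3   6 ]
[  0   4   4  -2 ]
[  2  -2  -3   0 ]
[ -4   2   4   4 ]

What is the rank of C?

3

Row reduce to echelon form.
R2 ← R2 + (1/3)·R1: [0, -8/3, -8/3, 4/3]
R3 ← R3 + (1/2)·R1: [0, 2, 2, 2]
R5 ← R5 − (1/6)·R1: [0, -8/3, -8/3, 4/3]
R6 ← R6 + (1/3)·R1: [0, 10/3, 10/3, 4/3]
R3 ← R3 + (3/4)·R2: [0, 0, 0, 3]
R4 ← R4 + (3/2)·R2: [0, 0, 0, 0]
R5 ← R5 − R2: [0, 0, 0, 0]
R6 ← R6 + (5/4)·R2: [0, 0, 0, 3]
R6 ← R6 − R3: [0, 0, 0, 0]
Echelon form has 3 nonzero rows, so rank(C) = 3.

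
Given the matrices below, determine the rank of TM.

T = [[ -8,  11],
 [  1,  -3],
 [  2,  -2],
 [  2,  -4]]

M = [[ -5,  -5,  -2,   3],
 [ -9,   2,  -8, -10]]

First compute TM:
[[-59,  62, -72, -134],
 [ 22, -11,  22,  33],
 [  8, -14,  12,  26],
 [ 26, -18,  28,  46]]
Now row reduce the product.
R2 ← R2 + (22/59)·R1: [0, 715/59, -286/59, -1001/59]
R3 ← R3 + (8/59)·R1: [0, -330/59, 132/59, 462/59]
R4 ← R4 + (26/59)·R1: [0, 550/59, -220/59, -770/59]
R3 ← R3 + (6/13)·R2: [0, 0, 0, 0]
R4 ← R4 − (10/13)·R2: [0, 0, 0, 0]
2 nonzero rows, so rank(TM) = 2.

2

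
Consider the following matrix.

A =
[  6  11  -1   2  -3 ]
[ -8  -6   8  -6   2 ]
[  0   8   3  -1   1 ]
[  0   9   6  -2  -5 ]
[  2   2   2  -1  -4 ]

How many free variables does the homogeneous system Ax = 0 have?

Row reduce to echelon form.
R2 ← R2 + (4/3)·R1: [0, 26/3, 20/3, -10/3, -2]
R5 ← R5 − (1/3)·R1: [0, -5/3, 7/3, -5/3, -3]
R3 ← R3 − (12/13)·R2: [0, 0, -41/13, 27/13, 37/13]
R4 ← R4 − (27/26)·R2: [0, 0, -12/13, 19/13, -38/13]
R5 ← R5 + (5/26)·R2: [0, 0, 47/13, -30/13, -44/13]
R4 ← R4 − (12/41)·R3: [0, 0, 0, 35/41, -154/41]
R5 ← R5 + (47/41)·R3: [0, 0, 0, 3/41, -5/41]
R5 ← R5 − (3/35)·R4: [0, 0, 0, 0, 1/5]
5 nonzero rows, so rank(A) = 5.
A has 5 columns; by rank–nullity, nullity = 5 − 5 = 0.

0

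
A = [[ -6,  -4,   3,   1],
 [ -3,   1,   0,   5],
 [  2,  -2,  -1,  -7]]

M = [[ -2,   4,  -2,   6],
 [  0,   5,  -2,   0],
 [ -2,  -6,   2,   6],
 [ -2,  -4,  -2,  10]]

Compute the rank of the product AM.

3

First compute AM:
[[  4, -66,  24,  -8],
 [ -4, -27,  -6,  32],
 [ 12,  32,  12, -64]]
Now row reduce the product.
R2 ← R2 + R1: [0, -93, 18, 24]
R3 ← R3 − (3)·R1: [0, 230, -60, -40]
R3 ← R3 + (230/93)·R2: [0, 0, -480/31, 600/31]
3 nonzero rows, so rank(AM) = 3.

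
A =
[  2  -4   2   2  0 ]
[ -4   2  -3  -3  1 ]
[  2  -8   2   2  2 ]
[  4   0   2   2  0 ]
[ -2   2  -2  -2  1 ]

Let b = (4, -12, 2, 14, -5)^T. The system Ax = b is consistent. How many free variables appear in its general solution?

Row reduce the augmented matrix [A | b].
R2 ← R2 + (2)·R1: [0, -6, 1, 1, 1, -4]
R3 ← R3 − R1: [0, -4, 0, 0, 2, -2]
R4 ← R4 − (2)·R1: [0, 8, -2, -2, 0, 6]
R5 ← R5 + R1: [0, -2, 0, 0, 1, -1]
R3 ← R3 − (2/3)·R2: [0, 0, -2/3, -2/3, 4/3, 2/3]
R4 ← R4 + (4/3)·R2: [0, 0, -2/3, -2/3, 4/3, 2/3]
R5 ← R5 − (1/3)·R2: [0, 0, -1/3, -1/3, 2/3, 1/3]
R4 ← R4 − R3: [0, 0, 0, 0, 0, 0]
R5 ← R5 − (1/2)·R3: [0, 0, 0, 0, 0, 0]
The echelon form has 3 nonzero rows, and every pivot lies in the first 5 columns, so rank(A) = rank([A|b]) = 3.
The system is consistent.
Free variables = (unknowns) − (rank) = 5 − 3 = 2.

2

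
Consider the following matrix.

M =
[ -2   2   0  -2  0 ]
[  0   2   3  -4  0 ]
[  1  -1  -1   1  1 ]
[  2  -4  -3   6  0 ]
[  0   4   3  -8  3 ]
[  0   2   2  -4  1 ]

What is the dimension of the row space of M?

Row reduce to echelon form.
R3 ← R3 + (1/2)·R1: [0, 0, -1, 0, 1]
R4 ← R4 + R1: [0, -2, -3, 4, 0]
R4 ← R4 + R2: [0, 0, 0, 0, 0]
R5 ← R5 − (2)·R2: [0, 0, -3, 0, 3]
R6 ← R6 − R2: [0, 0, -1, 0, 1]
R5 ← R5 − (3)·R3: [0, 0, 0, 0, 0]
R6 ← R6 − R3: [0, 0, 0, 0, 0]
Echelon form has 3 nonzero rows, so rank(M) = 3.
The row space has dimension equal to the rank: 3.

3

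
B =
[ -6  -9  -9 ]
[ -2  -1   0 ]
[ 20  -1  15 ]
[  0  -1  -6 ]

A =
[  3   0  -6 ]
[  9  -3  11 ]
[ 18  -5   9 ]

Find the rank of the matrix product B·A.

First compute BA:
[[-261,  72, -144],
 [-15,   3,   1],
 [321, -72,   4],
 [-117,  33, -65]]
Now row reduce the product.
R2 ← R2 − (5/87)·R1: [0, -33/29, 269/29]
R3 ← R3 + (107/87)·R1: [0, 480/29, -5020/29]
R4 ← R4 − (13/29)·R1: [0, 21/29, -13/29]
R3 ← R3 + (160/11)·R2: [0, 0, -420/11]
R4 ← R4 + (7/11)·R2: [0, 0, 60/11]
R4 ← R4 + (1/7)·R3: [0, 0, 0]
3 nonzero rows, so rank(BA) = 3.

3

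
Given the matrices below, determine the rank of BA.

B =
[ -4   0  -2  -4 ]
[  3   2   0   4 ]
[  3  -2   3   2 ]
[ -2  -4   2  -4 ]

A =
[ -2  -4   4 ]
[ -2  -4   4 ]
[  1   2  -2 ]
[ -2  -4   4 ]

1

First compute BA:
[[ 14,  28, -28],
 [-18, -36,  36],
 [ -3,  -6,   6],
 [ 22,  44, -44]]
Now row reduce the product.
R2 ← R2 + (9/7)·R1: [0, 0, 0]
R3 ← R3 + (3/14)·R1: [0, 0, 0]
R4 ← R4 − (11/7)·R1: [0, 0, 0]
1 nonzero row, so rank(BA) = 1.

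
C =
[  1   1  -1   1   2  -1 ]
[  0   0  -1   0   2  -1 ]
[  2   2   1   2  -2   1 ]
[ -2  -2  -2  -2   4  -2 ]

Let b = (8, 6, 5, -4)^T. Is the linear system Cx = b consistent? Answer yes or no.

no

Row reduce the augmented matrix [C | b].
R3 ← R3 − (2)·R1: [0, 0, 3, 0, -6, 3, -11]
R4 ← R4 + (2)·R1: [0, 0, -4, 0, 8, -4, 12]
R3 ← R3 + (3)·R2: [0, 0, 0, 0, 0, 0, 7]
R4 ← R4 − (4)·R2: [0, 0, 0, 0, 0, 0, -12]
R4 ← R4 + (12/7)·R3: [0, 0, 0, 0, 0, 0, 0]
The echelon form has 3 nonzero rows; the last pivot sits in the augmented column, so rank(C) = 2 but rank([C|b]) = 3.
Since the ranks differ, the system is inconsistent.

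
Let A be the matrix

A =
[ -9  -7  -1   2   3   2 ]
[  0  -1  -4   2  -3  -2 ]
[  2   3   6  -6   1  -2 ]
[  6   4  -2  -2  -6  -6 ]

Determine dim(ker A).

3

Row reduce to echelon form.
R3 ← R3 + (2/9)·R1: [0, 13/9, 52/9, -50/9, 5/3, -14/9]
R4 ← R4 + (2/3)·R1: [0, -2/3, -8/3, -2/3, -4, -14/3]
R3 ← R3 + (13/9)·R2: [0, 0, 0, -8/3, -8/3, -40/9]
R4 ← R4 − (2/3)·R2: [0, 0, 0, -2, -2, -10/3]
R4 ← R4 − (3/4)·R3: [0, 0, 0, 0, 0, 0]
3 nonzero rows, so rank(A) = 3.
A has 6 columns; by rank–nullity, nullity = 6 − 3 = 3.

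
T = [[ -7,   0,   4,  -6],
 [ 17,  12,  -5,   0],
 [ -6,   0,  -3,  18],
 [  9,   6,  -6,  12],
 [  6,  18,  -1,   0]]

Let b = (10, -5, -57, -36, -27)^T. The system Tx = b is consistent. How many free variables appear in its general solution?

Row reduce the augmented matrix [T | b].
R2 ← R2 + (17/7)·R1: [0, 12, 33/7, -102/7, 135/7]
R3 ← R3 − (6/7)·R1: [0, 0, -45/7, 162/7, -459/7]
R4 ← R4 + (9/7)·R1: [0, 6, -6/7, 30/7, -162/7]
R5 ← R5 + (6/7)·R1: [0, 18, 17/7, -36/7, -129/7]
R4 ← R4 − (1/2)·R2: [0, 0, -45/14, 81/7, -459/14]
R5 ← R5 − (3/2)·R2: [0, 0, -65/14, 117/7, -663/14]
R4 ← R4 − (1/2)·R3: [0, 0, 0, 0, 0]
R5 ← R5 − (13/18)·R3: [0, 0, 0, 0, 0]
The echelon form has 3 nonzero rows, and every pivot lies in the first 4 columns, so rank(T) = rank([T|b]) = 3.
The system is consistent.
Free variables = (unknowns) − (rank) = 4 − 3 = 1.

1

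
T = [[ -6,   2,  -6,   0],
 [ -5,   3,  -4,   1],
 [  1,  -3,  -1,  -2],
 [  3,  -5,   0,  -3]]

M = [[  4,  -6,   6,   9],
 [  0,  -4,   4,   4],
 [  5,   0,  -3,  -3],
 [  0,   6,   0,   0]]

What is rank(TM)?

First compute TM:
[[-54,  28, -10, -28],
 [-40,  24,  -6, -21],
 [ -1,  -6,  -3,   0],
 [ 12, -16,  -2,   7]]
Now row reduce the product.
R2 ← R2 − (20/27)·R1: [0, 88/27, 38/27, -7/27]
R3 ← R3 − (1/54)·R1: [0, -176/27, -76/27, 14/27]
R4 ← R4 + (2/9)·R1: [0, -88/9, -38/9, 7/9]
R3 ← R3 + (2)·R2: [0, 0, 0, 0]
R4 ← R4 + (3)·R2: [0, 0, 0, 0]
2 nonzero rows, so rank(TM) = 2.

2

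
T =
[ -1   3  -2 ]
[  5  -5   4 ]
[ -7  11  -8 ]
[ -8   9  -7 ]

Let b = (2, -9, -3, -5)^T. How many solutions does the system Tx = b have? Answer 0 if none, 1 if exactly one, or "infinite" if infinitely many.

Row reduce the augmented matrix [T | b].
R2 ← R2 + (5)·R1: [0, 10, -6, 1]
R3 ← R3 − (7)·R1: [0, -10, 6, -17]
R4 ← R4 − (8)·R1: [0, -15, 9, -21]
R3 ← R3 + R2: [0, 0, 0, -16]
R4 ← R4 + (3/2)·R2: [0, 0, 0, -39/2]
R4 ← R4 − (39/32)·R3: [0, 0, 0, 0]
The echelon form has 3 nonzero rows; the last pivot sits in the augmented column, so rank(T) = 2 but rank([T|b]) = 3.
Since the ranks differ, the system is inconsistent.
It has no solutions.

0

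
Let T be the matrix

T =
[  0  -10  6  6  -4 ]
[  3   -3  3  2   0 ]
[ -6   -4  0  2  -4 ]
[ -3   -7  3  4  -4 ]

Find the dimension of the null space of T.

3

Row reduce to echelon form.
Swap R1 ↔ R2
R3 ← R3 + (2)·R1: [0, -10, 6, 6, -4]
R4 ← R4 + R1: [0, -10, 6, 6, -4]
R3 ← R3 − R2: [0, 0, 0, 0, 0]
R4 ← R4 − R2: [0, 0, 0, 0, 0]
2 nonzero rows, so rank(T) = 2.
T has 5 columns; by rank–nullity, nullity = 5 − 2 = 3.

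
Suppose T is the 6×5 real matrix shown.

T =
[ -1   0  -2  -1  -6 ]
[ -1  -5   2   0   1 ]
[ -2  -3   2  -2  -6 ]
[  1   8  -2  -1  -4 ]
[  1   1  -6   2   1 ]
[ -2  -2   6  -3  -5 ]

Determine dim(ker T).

2

Row reduce to echelon form.
R2 ← R2 − R1: [0, -5, 4, 1, 7]
R3 ← R3 − (2)·R1: [0, -3, 6, 0, 6]
R4 ← R4 + R1: [0, 8, -4, -2, -10]
R5 ← R5 + R1: [0, 1, -8, 1, -5]
R6 ← R6 − (2)·R1: [0, -2, 10, -1, 7]
R3 ← R3 − (3/5)·R2: [0, 0, 18/5, -3/5, 9/5]
R4 ← R4 + (8/5)·R2: [0, 0, 12/5, -2/5, 6/5]
R5 ← R5 + (1/5)·R2: [0, 0, -36/5, 6/5, -18/5]
R6 ← R6 − (2/5)·R2: [0, 0, 42/5, -7/5, 21/5]
R4 ← R4 − (2/3)·R3: [0, 0, 0, 0, 0]
R5 ← R5 + (2)·R3: [0, 0, 0, 0, 0]
R6 ← R6 − (7/3)·R3: [0, 0, 0, 0, 0]
3 nonzero rows, so rank(T) = 3.
T has 5 columns; by rank–nullity, nullity = 5 − 3 = 2.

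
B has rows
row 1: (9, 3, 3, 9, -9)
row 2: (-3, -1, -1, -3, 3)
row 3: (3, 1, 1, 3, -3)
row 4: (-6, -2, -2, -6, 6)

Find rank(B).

Row reduce to echelon form.
R2 ← R2 + (1/3)·R1: [0, 0, 0, 0, 0]
R3 ← R3 − (1/3)·R1: [0, 0, 0, 0, 0]
R4 ← R4 + (2/3)·R1: [0, 0, 0, 0, 0]
Echelon form has 1 nonzero row, so rank(B) = 1.

1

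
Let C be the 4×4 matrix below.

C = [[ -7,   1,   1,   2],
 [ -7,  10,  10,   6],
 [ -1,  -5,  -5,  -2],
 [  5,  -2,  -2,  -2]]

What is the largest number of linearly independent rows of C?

2

Row reduce to echelon form.
R2 ← R2 − R1: [0, 9, 9, 4]
R3 ← R3 − (1/7)·R1: [0, -36/7, -36/7, -16/7]
R4 ← R4 + (5/7)·R1: [0, -9/7, -9/7, -4/7]
R3 ← R3 + (4/7)·R2: [0, 0, 0, 0]
R4 ← R4 + (1/7)·R2: [0, 0, 0, 0]
Echelon form has 2 nonzero rows, so rank(C) = 2.
The rank gives the maximum number of linearly independent rows: 2.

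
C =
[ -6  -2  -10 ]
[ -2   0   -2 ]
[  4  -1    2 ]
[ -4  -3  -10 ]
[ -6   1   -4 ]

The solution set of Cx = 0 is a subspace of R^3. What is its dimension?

Row reduce to echelon form.
R2 ← R2 − (1/3)·R1: [0, 2/3, 4/3]
R3 ← R3 + (2/3)·R1: [0, -7/3, -14/3]
R4 ← R4 − (2/3)·R1: [0, -5/3, -10/3]
R5 ← R5 − R1: [0, 3, 6]
R3 ← R3 + (7/2)·R2: [0, 0, 0]
R4 ← R4 + (5/2)·R2: [0, 0, 0]
R5 ← R5 − (9/2)·R2: [0, 0, 0]
2 nonzero rows, so rank(C) = 2.
C has 3 columns; by rank–nullity, nullity = 3 − 2 = 1.

1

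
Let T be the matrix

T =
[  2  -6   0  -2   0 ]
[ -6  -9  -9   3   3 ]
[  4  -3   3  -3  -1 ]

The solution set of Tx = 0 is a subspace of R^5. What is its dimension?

3

Row reduce to echelon form.
R2 ← R2 + (3)·R1: [0, -27, -9, -3, 3]
R3 ← R3 − (2)·R1: [0, 9, 3, 1, -1]
R3 ← R3 + (1/3)·R2: [0, 0, 0, 0, 0]
2 nonzero rows, so rank(T) = 2.
T has 5 columns; by rank–nullity, nullity = 5 − 2 = 3.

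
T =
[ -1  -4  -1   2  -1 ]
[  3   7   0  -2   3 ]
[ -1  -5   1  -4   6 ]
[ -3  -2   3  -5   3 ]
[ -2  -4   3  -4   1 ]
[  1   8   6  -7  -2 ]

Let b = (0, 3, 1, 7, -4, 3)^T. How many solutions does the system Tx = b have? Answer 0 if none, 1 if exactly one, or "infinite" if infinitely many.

0

Row reduce the augmented matrix [T | b].
R2 ← R2 + (3)·R1: [0, -5, -3, 4, 0, 3]
R3 ← R3 − R1: [0, -1, 2, -6, 7, 1]
R4 ← R4 − (3)·R1: [0, 10, 6, -11, 6, 7]
R5 ← R5 − (2)·R1: [0, 4, 5, -8, 3, -4]
R6 ← R6 + R1: [0, 4, 5, -5, -3, 3]
R3 ← R3 − (1/5)·R2: [0, 0, 13/5, -34/5, 7, 2/5]
R4 ← R4 + (2)·R2: [0, 0, 0, -3, 6, 13]
R5 ← R5 + (4/5)·R2: [0, 0, 13/5, -24/5, 3, -8/5]
R6 ← R6 + (4/5)·R2: [0, 0, 13/5, -9/5, -3, 27/5]
R5 ← R5 − R3: [0, 0, 0, 2, -4, -2]
R6 ← R6 − R3: [0, 0, 0, 5, -10, 5]
R5 ← R5 + (2/3)·R4: [0, 0, 0, 0, 0, 20/3]
R6 ← R6 + (5/3)·R4: [0, 0, 0, 0, 0, 80/3]
R6 ← R6 − (4)·R5: [0, 0, 0, 0, 0, 0]
The echelon form has 5 nonzero rows; the last pivot sits in the augmented column, so rank(T) = 4 but rank([T|b]) = 5.
Since the ranks differ, the system is inconsistent.
It has no solutions.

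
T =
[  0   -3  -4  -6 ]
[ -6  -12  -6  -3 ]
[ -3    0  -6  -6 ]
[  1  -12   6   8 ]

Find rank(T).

3

Row reduce to echelon form.
Swap R1 ↔ R2
R3 ← R3 − (1/2)·R1: [0, 6, -3, -9/2]
R4 ← R4 + (1/6)·R1: [0, -14, 5, 15/2]
R3 ← R3 + (2)·R2: [0, 0, -11, -33/2]
R4 ← R4 − (14/3)·R2: [0, 0, 71/3, 71/2]
R4 ← R4 + (71/33)·R3: [0, 0, 0, 0]
Echelon form has 3 nonzero rows, so rank(T) = 3.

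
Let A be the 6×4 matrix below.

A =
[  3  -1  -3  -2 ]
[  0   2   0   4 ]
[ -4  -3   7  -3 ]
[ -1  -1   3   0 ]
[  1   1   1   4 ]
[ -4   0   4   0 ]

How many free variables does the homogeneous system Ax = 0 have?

1

Row reduce to echelon form.
R3 ← R3 + (4/3)·R1: [0, -13/3, 3, -17/3]
R4 ← R4 + (1/3)·R1: [0, -4/3, 2, -2/3]
R5 ← R5 − (1/3)·R1: [0, 4/3, 2, 14/3]
R6 ← R6 + (4/3)·R1: [0, -4/3, 0, -8/3]
R3 ← R3 + (13/6)·R2: [0, 0, 3, 3]
R4 ← R4 + (2/3)·R2: [0, 0, 2, 2]
R5 ← R5 − (2/3)·R2: [0, 0, 2, 2]
R6 ← R6 + (2/3)·R2: [0, 0, 0, 0]
R4 ← R4 − (2/3)·R3: [0, 0, 0, 0]
R5 ← R5 − (2/3)·R3: [0, 0, 0, 0]
3 nonzero rows, so rank(A) = 3.
A has 4 columns; by rank–nullity, nullity = 4 − 3 = 1.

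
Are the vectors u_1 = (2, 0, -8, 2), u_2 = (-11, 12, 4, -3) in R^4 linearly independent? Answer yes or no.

Form the matrix with these vectors as rows and row reduce.
R2 ← R2 + (11/2)·R1: [0, 12, -40, 8]
2 nonzero rows, so the 2 vectors span a space of dimension 2.
Since 2 = 2, the vectors are linearly independent.

yes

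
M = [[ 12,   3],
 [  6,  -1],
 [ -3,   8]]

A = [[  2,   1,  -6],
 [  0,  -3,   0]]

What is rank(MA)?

First compute MA:
[[ 24,   3, -72],
 [ 12,   9, -36],
 [ -6, -27,  18]]
Now row reduce the product.
R2 ← R2 − (1/2)·R1: [0, 15/2, 0]
R3 ← R3 + (1/4)·R1: [0, -105/4, 0]
R3 ← R3 + (7/2)·R2: [0, 0, 0]
2 nonzero rows, so rank(MA) = 2.

2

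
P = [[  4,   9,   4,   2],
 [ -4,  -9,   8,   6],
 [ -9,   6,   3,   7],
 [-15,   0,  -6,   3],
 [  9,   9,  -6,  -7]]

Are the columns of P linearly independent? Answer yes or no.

Row reduce P to echelon form.
R2 ← R2 + R1: [0, 0, 12, 8]
R3 ← R3 + (9/4)·R1: [0, 105/4, 12, 23/2]
R4 ← R4 + (15/4)·R1: [0, 135/4, 9, 21/2]
R5 ← R5 − (9/4)·R1: [0, -45/4, -15, -23/2]
Swap R2 ↔ R3
R4 ← R4 − (9/7)·R2: [0, 0, -45/7, -30/7]
R5 ← R5 + (3/7)·R2: [0, 0, -69/7, -46/7]
R4 ← R4 + (15/28)·R3: [0, 0, 0, 0]
R5 ← R5 + (23/28)·R3: [0, 0, 0, 0]
3 pivots among 4 columns.
Only 3 < 4 pivot columns, so the columns are linearly dependent.

no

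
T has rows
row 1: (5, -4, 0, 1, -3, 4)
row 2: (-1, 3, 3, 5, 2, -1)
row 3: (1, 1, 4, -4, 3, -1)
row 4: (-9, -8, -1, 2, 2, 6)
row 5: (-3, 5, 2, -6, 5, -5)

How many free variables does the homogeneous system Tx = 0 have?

1

Row reduce to echelon form.
R2 ← R2 + (1/5)·R1: [0, 11/5, 3, 26/5, 7/5, -1/5]
R3 ← R3 − (1/5)·R1: [0, 9/5, 4, -21/5, 18/5, -9/5]
R4 ← R4 + (9/5)·R1: [0, -76/5, -1, 19/5, -17/5, 66/5]
R5 ← R5 + (3/5)·R1: [0, 13/5, 2, -27/5, 16/5, -13/5]
R3 ← R3 − (9/11)·R2: [0, 0, 17/11, -93/11, 27/11, -18/11]
R4 ← R4 + (76/11)·R2: [0, 0, 217/11, 437/11, 69/11, 130/11]
R5 ← R5 − (13/11)·R2: [0, 0, -17/11, -127/11, 17/11, -26/11]
R4 ← R4 − (217/17)·R3: [0, 0, 0, 2510/17, -426/17, 556/17]
R5 ← R5 + R3: [0, 0, 0, -20, 4, -4]
R5 ← R5 + (34/251)·R4: [0, 0, 0, 0, 152/251, 108/251]
5 nonzero rows, so rank(T) = 5.
T has 6 columns; by rank–nullity, nullity = 6 − 5 = 1.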